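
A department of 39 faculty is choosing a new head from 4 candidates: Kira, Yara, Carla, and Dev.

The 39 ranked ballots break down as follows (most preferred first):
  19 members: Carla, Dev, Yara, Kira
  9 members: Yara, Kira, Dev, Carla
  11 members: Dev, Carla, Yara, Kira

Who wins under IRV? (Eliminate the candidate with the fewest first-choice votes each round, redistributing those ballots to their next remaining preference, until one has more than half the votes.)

Dev

Round 1: Kira 0, Yara 9, Carla 19, Dev 11. Kira eliminated.
Round 2: Yara 9, Carla 19, Dev 11. Yara eliminated.
Round 3: Carla 19, Dev 20. Dev has a majority (≥20).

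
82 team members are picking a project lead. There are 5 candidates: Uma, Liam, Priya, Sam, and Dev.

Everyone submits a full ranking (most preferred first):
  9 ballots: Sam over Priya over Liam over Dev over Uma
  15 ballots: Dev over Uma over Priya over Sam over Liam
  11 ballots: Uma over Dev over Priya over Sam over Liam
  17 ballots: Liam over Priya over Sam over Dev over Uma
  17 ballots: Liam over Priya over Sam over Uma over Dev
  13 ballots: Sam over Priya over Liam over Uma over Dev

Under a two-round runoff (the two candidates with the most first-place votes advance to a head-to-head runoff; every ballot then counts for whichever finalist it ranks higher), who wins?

Sam

Round 1 first-place votes: Uma 11, Liam 34, Priya 0, Sam 22, Dev 15. Liam and Sam advance.
Runoff: Liam is ranked above Sam on 34 ballots, Sam above Liam on 48.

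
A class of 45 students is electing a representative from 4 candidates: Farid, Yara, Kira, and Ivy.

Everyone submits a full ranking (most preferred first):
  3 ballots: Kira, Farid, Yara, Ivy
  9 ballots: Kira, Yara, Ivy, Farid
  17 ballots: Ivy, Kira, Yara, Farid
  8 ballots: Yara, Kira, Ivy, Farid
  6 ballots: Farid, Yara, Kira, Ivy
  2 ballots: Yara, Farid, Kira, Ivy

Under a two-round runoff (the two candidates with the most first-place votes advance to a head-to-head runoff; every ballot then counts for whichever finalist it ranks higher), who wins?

Round 1 first-place votes: Farid 6, Yara 10, Kira 12, Ivy 17. Ivy and Kira advance.
Runoff: Ivy is ranked above Kira on 17 ballots, Kira above Ivy on 28.

Kira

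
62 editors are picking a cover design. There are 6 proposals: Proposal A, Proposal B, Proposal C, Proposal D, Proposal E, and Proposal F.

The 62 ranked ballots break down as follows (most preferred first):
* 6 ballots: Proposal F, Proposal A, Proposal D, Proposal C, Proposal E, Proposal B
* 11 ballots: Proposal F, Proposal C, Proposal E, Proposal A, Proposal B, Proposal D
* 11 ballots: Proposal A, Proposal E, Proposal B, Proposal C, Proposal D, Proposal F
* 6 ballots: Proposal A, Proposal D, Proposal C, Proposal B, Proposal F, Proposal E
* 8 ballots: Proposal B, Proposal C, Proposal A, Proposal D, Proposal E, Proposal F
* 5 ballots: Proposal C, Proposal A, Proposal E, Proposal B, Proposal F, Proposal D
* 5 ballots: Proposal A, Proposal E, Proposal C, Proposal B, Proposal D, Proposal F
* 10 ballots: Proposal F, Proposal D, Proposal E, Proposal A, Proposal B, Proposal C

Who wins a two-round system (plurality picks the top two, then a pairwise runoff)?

Proposal A

Round 1 first-place votes: Proposal A 22, Proposal B 8, Proposal C 5, Proposal D 0, Proposal E 0, Proposal F 27. Proposal F and Proposal A advance.
Runoff: Proposal F is ranked above Proposal A on 27 ballots, Proposal A above Proposal F on 35.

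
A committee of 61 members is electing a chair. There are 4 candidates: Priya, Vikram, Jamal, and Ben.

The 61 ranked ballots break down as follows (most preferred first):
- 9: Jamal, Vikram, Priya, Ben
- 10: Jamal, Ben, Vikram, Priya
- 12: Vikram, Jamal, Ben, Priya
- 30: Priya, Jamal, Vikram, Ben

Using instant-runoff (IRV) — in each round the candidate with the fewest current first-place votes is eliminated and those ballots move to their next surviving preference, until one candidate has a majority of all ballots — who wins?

Jamal

Round 1: Priya 30, Vikram 12, Jamal 19, Ben 0. Ben eliminated.
Round 2: Priya 30, Vikram 12, Jamal 19. Vikram eliminated.
Round 3: Priya 30, Jamal 31. Jamal has a majority (≥31).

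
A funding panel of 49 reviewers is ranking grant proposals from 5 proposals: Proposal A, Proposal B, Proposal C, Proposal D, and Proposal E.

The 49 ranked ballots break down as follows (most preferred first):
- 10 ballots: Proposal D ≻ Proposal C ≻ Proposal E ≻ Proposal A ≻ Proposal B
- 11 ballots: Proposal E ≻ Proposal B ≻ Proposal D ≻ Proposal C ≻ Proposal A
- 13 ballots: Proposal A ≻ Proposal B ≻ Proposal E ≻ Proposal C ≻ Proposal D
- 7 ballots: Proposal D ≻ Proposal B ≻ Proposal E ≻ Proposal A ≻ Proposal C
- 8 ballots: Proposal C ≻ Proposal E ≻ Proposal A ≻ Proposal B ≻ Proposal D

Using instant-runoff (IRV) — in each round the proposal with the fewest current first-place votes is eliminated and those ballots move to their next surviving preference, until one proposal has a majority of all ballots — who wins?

Proposal E

Round 1: Proposal A 13, Proposal B 0, Proposal C 8, Proposal D 17, Proposal E 11. Proposal B eliminated.
Round 2: Proposal A 13, Proposal C 8, Proposal D 17, Proposal E 11. Proposal C eliminated.
Round 3: Proposal A 13, Proposal D 17, Proposal E 19. Proposal A eliminated.
Round 4: Proposal D 17, Proposal E 32. Proposal E has a majority (≥25).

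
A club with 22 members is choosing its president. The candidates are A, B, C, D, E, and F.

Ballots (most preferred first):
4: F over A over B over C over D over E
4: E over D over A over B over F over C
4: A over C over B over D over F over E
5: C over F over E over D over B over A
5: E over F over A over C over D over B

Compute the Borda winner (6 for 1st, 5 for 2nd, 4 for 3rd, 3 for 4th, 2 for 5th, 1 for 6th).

F

A: 4×5 + 4×4 + 4×6 + 5×1 + 5×4 = 85
B: 4×4 + 4×3 + 4×4 + 5×2 + 5×1 = 59
C: 4×3 + 4×1 + 4×5 + 5×6 + 5×3 = 81
D: 4×2 + 4×5 + 4×3 + 5×3 + 5×2 = 65
E: 4×1 + 4×6 + 4×1 + 5×4 + 5×6 = 82
F: 4×6 + 4×2 + 4×2 + 5×5 + 5×5 = 90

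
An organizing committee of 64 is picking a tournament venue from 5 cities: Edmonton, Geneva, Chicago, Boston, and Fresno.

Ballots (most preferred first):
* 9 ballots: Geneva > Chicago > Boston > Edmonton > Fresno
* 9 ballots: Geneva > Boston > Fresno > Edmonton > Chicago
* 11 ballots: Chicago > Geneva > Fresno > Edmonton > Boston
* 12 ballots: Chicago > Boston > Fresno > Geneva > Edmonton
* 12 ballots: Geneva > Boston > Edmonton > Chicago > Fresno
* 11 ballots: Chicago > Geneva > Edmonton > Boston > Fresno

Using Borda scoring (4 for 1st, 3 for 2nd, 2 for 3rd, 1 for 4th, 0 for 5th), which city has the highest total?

Geneva

Edmonton: 9×1 + 9×1 + 11×1 + 12×0 + 12×2 + 11×2 = 75
Geneva: 9×4 + 9×4 + 11×3 + 12×1 + 12×4 + 11×3 = 198
Chicago: 9×3 + 9×0 + 11×4 + 12×4 + 12×1 + 11×4 = 175
Boston: 9×2 + 9×3 + 11×0 + 12×3 + 12×3 + 11×1 = 128
Fresno: 9×0 + 9×2 + 11×2 + 12×2 + 12×0 + 11×0 = 64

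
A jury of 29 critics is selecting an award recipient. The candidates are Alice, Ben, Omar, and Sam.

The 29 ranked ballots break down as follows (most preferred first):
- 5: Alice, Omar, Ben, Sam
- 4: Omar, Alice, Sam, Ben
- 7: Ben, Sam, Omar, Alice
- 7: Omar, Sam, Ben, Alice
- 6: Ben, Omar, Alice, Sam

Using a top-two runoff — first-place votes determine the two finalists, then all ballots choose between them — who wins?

Round 1 first-place votes: Alice 5, Ben 13, Omar 11, Sam 0. Ben and Omar advance.
Runoff: Ben is ranked above Omar on 13 ballots, Omar above Ben on 16.

Omar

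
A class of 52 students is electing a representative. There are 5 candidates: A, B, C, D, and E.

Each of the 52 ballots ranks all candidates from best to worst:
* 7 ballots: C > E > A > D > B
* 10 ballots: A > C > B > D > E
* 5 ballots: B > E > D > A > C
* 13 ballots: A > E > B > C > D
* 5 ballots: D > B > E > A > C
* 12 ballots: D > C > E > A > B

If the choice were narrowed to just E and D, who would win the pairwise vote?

D

E is ranked above D on 25 ballots; D above E on 27.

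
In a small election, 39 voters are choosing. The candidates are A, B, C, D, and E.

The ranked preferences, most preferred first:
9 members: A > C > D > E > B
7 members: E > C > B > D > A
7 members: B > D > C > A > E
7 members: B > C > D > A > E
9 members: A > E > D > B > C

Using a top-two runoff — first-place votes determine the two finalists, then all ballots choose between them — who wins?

Round 1 first-place votes: A 18, B 14, C 0, D 0, E 7. A and B advance.
Runoff: A is ranked above B on 18 ballots, B above A on 21.

B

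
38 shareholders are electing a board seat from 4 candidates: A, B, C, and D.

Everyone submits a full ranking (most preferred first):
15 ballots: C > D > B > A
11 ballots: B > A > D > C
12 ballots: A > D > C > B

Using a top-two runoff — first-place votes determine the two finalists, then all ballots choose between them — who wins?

A

Round 1 first-place votes: A 12, B 11, C 15, D 0. C and A advance.
Runoff: C is ranked above A on 15 ballots, A above C on 23.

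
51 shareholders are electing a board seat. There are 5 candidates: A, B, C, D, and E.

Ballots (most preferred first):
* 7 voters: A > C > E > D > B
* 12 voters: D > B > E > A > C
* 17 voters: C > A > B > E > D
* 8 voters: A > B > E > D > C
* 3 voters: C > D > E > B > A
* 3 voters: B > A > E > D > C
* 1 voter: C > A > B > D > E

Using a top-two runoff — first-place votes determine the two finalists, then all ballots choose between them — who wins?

Round 1 first-place votes: A 15, B 3, C 21, D 12, E 0. C and A advance.
Runoff: C is ranked above A on 21 ballots, A above C on 30.

A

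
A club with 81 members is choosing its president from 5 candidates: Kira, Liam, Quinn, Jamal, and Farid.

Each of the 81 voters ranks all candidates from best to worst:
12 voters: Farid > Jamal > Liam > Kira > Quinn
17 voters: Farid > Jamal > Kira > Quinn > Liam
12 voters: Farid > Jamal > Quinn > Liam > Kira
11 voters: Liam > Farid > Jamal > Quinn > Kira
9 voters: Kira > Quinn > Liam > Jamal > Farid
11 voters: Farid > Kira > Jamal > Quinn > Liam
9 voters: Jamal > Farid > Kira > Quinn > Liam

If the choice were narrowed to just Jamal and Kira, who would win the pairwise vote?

Jamal is ranked above Kira on 61 ballots; Kira above Jamal on 20.

Jamal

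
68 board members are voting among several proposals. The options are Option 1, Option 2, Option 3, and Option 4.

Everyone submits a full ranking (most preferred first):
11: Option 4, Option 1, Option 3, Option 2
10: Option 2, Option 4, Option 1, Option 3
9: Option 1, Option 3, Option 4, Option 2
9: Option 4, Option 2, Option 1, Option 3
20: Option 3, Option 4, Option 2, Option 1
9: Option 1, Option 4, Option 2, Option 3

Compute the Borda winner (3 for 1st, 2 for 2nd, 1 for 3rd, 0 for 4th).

Option 4

Option 1: 11×2 + 10×1 + 9×3 + 9×1 + 20×0 + 9×3 = 95
Option 2: 11×0 + 10×3 + 9×0 + 9×2 + 20×1 + 9×1 = 77
Option 3: 11×1 + 10×0 + 9×2 + 9×0 + 20×3 + 9×0 = 89
Option 4: 11×3 + 10×2 + 9×1 + 9×3 + 20×2 + 9×2 = 147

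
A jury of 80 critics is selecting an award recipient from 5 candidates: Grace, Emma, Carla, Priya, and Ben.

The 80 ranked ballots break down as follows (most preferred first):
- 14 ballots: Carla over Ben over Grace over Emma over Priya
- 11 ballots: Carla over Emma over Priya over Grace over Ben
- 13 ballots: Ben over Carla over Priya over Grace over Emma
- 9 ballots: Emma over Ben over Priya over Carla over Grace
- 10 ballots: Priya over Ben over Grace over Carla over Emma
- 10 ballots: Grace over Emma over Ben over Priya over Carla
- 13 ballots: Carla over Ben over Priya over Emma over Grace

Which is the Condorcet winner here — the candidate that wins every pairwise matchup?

Ben vs Grace: 59–21
Ben vs Emma: 50–30
Ben vs Carla: 42–38
Ben vs Priya: 59–21
Ben beats every other candidate.

Ben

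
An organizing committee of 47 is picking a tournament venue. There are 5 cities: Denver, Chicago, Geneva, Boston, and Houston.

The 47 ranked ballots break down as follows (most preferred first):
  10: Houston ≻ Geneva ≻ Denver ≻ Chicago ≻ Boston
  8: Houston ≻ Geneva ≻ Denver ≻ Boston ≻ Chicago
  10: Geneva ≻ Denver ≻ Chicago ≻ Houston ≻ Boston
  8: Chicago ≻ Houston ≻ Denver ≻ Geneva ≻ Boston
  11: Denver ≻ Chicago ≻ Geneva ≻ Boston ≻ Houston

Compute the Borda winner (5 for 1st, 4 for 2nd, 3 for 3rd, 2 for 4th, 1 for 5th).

Denver: 10×3 + 8×3 + 10×4 + 8×3 + 11×5 = 173
Chicago: 10×2 + 8×1 + 10×3 + 8×5 + 11×4 = 142
Geneva: 10×4 + 8×4 + 10×5 + 8×2 + 11×3 = 171
Boston: 10×1 + 8×2 + 10×1 + 8×1 + 11×2 = 66
Houston: 10×5 + 8×5 + 10×2 + 8×4 + 11×1 = 153

Denver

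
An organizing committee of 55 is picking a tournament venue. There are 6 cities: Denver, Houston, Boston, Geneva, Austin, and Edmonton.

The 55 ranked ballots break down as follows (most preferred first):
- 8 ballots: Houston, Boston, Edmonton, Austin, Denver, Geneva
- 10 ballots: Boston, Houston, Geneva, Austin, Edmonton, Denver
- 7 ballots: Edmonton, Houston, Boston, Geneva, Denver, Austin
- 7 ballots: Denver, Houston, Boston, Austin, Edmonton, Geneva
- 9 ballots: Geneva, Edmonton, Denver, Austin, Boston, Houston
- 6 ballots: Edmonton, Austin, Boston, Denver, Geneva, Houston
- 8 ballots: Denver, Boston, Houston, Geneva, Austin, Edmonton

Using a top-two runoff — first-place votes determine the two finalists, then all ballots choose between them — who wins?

Edmonton

Round 1 first-place votes: Denver 15, Houston 8, Boston 10, Geneva 9, Austin 0, Edmonton 13. Denver and Edmonton advance.
Runoff: Denver is ranked above Edmonton on 15 ballots, Edmonton above Denver on 40.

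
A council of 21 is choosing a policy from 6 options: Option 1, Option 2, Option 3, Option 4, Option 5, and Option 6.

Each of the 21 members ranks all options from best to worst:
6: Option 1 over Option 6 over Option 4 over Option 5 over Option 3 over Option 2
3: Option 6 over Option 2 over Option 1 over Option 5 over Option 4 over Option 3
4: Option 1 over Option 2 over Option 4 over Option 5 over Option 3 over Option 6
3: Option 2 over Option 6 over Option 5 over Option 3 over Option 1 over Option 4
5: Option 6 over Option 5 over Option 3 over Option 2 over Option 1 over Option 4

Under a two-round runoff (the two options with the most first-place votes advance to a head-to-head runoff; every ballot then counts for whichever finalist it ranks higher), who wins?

Round 1 first-place votes: Option 1 10, Option 2 3, Option 3 0, Option 4 0, Option 5 0, Option 6 8. Option 1 and Option 6 advance.
Runoff: Option 1 is ranked above Option 6 on 10 ballots, Option 6 above Option 1 on 11.

Option 6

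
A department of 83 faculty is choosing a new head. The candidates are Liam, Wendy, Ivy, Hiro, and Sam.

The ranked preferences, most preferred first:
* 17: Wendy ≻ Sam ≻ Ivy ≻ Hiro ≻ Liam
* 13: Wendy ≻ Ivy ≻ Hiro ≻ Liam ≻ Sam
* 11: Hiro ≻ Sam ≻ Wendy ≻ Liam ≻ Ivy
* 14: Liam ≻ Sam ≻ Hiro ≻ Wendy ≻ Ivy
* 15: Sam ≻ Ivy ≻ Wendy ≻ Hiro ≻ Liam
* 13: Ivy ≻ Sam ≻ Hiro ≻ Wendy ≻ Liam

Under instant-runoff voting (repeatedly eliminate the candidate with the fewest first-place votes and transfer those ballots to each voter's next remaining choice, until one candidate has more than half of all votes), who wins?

Round 1: Liam 14, Wendy 30, Ivy 13, Hiro 11, Sam 15. Hiro eliminated.
Round 2: Liam 14, Wendy 30, Ivy 13, Sam 26. Ivy eliminated.
Round 3: Liam 14, Wendy 30, Sam 39. Liam eliminated.
Round 4: Wendy 30, Sam 53. Sam has a majority (≥42).

Sam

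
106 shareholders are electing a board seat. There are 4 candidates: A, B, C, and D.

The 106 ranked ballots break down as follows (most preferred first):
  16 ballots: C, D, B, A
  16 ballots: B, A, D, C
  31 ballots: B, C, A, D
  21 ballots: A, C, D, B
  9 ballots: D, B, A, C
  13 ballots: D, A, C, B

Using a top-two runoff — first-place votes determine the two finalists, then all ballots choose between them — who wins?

Round 1 first-place votes: A 21, B 47, C 16, D 22. B and D advance.
Runoff: B is ranked above D on 47 ballots, D above B on 59.

D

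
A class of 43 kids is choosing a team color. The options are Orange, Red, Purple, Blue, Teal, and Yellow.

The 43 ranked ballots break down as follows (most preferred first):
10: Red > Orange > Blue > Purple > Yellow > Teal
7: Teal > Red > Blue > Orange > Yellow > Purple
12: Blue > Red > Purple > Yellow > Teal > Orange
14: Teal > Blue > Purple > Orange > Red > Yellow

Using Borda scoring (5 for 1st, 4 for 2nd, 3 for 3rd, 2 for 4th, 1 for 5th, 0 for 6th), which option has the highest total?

Orange: 10×4 + 7×2 + 12×0 + 14×2 = 82
Red: 10×5 + 7×4 + 12×4 + 14×1 = 140
Purple: 10×2 + 7×0 + 12×3 + 14×3 = 98
Blue: 10×3 + 7×3 + 12×5 + 14×4 = 167
Teal: 10×0 + 7×5 + 12×1 + 14×5 = 117
Yellow: 10×1 + 7×1 + 12×2 + 14×0 = 41

Blue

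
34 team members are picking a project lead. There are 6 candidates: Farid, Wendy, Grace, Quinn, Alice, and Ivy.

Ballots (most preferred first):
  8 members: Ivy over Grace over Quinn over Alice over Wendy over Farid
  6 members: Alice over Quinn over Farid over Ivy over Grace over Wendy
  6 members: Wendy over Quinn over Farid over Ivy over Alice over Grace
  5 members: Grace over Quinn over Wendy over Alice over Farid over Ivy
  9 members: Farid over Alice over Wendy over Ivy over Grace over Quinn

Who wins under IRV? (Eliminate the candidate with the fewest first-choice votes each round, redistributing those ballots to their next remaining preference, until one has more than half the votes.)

Round 1: Farid 9, Wendy 6, Grace 5, Quinn 0, Alice 6, Ivy 8. Quinn eliminated.
Round 2: Farid 9, Wendy 6, Grace 5, Alice 6, Ivy 8. Grace eliminated.
Round 3: Farid 9, Wendy 11, Alice 6, Ivy 8. Alice eliminated.
Round 4: Farid 15, Wendy 11, Ivy 8. Ivy eliminated.
Round 5: Farid 15, Wendy 19. Wendy has a majority (≥18).

Wendy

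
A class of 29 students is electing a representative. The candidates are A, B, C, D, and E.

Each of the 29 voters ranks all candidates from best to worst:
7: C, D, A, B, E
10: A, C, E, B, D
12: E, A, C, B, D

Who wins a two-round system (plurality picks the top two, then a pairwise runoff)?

A

Round 1 first-place votes: A 10, B 0, C 7, D 0, E 12. E and A advance.
Runoff: E is ranked above A on 12 ballots, A above E on 17.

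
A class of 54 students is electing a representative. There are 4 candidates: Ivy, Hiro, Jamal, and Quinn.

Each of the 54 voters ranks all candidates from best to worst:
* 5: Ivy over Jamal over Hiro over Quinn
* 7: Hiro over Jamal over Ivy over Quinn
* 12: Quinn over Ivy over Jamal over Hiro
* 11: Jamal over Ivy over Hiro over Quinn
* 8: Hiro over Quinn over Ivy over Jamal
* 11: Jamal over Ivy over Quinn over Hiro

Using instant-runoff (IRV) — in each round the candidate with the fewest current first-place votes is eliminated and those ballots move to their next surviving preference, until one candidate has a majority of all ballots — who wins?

Round 1: Ivy 5, Hiro 15, Jamal 22, Quinn 12. Ivy eliminated.
Round 2: Hiro 15, Jamal 27, Quinn 12. Quinn eliminated.
Round 3: Hiro 15, Jamal 39. Jamal has a majority (≥28).

Jamal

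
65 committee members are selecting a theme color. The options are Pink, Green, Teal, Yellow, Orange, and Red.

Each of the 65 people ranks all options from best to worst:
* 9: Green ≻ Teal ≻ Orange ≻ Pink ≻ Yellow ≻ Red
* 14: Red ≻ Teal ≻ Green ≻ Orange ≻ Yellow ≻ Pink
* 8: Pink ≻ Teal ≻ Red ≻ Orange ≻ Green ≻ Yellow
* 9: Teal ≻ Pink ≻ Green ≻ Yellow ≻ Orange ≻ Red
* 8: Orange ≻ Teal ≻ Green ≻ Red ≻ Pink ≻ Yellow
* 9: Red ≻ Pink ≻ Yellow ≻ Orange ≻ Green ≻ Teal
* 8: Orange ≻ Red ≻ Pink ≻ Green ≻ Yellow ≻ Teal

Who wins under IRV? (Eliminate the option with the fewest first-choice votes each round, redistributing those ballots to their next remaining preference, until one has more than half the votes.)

Round 1: Pink 8, Green 9, Teal 9, Yellow 0, Orange 16, Red 23. Yellow eliminated.
Round 2: Pink 8, Green 9, Teal 9, Orange 16, Red 23. Pink eliminated.
Round 3: Green 9, Teal 17, Orange 16, Red 23. Green eliminated.
Round 4: Teal 26, Orange 16, Red 23. Orange eliminated.
Round 5: Teal 34, Red 31. Teal has a majority (≥33).

Teal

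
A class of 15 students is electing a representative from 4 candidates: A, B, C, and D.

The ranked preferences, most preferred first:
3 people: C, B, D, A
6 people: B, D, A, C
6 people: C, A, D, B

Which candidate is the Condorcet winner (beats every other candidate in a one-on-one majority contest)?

C

C vs A: 9–6
C vs B: 9–6
C vs D: 9–6
C beats every other candidate.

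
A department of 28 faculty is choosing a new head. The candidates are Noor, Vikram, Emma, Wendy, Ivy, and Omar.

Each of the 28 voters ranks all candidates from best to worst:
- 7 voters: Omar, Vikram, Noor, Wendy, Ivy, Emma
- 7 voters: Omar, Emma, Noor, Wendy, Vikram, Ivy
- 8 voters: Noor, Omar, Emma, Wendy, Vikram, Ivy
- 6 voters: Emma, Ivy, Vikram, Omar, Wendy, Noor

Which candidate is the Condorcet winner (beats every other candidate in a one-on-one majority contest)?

Omar

Omar vs Noor: 20–8
Omar vs Vikram: 22–6
Omar vs Emma: 22–6
Omar vs Wendy: 28–0
Omar vs Ivy: 22–6
Omar beats every other candidate.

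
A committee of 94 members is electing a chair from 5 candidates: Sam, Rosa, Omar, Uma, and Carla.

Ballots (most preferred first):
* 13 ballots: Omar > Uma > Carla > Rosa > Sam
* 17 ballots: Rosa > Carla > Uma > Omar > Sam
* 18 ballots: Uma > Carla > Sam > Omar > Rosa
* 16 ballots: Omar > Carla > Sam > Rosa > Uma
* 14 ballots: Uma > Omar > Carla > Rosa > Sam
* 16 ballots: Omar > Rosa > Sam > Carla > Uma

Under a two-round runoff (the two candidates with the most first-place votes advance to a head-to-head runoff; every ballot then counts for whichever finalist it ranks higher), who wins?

Uma

Round 1 first-place votes: Sam 0, Rosa 17, Omar 45, Uma 32, Carla 0. Omar and Uma advance.
Runoff: Omar is ranked above Uma on 45 ballots, Uma above Omar on 49.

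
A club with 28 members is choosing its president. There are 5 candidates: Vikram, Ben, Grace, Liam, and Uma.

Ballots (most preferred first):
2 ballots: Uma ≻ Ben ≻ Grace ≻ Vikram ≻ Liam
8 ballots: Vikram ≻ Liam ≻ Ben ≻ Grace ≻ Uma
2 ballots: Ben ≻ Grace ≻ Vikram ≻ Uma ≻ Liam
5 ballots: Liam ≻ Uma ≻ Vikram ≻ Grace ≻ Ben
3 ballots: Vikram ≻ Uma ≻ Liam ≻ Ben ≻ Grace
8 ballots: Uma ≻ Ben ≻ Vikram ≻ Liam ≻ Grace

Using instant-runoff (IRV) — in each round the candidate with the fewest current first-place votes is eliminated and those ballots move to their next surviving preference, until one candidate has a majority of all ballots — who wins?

Uma

Round 1: Vikram 11, Ben 2, Grace 0, Liam 5, Uma 10. Grace eliminated.
Round 2: Vikram 11, Ben 2, Liam 5, Uma 10. Ben eliminated.
Round 3: Vikram 13, Liam 5, Uma 10. Liam eliminated.
Round 4: Vikram 13, Uma 15. Uma has a majority (≥15).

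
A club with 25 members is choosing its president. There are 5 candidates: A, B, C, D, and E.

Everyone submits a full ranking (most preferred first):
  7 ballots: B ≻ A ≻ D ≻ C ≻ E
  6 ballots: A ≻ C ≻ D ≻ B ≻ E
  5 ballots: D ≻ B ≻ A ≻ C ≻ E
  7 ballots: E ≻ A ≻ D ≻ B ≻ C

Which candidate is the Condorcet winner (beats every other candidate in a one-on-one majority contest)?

A

A vs B: 13–12
A vs C: 25–0
A vs D: 20–5
A vs E: 18–7
A beats every other candidate.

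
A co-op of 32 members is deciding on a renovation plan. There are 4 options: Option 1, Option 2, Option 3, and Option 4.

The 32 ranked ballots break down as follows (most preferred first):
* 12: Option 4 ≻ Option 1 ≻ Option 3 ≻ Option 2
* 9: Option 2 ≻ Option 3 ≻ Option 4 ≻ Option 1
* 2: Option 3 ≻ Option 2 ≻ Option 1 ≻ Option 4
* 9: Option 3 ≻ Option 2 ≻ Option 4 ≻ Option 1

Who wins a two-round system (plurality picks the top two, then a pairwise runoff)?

Round 1 first-place votes: Option 1 0, Option 2 9, Option 3 11, Option 4 12. Option 4 and Option 3 advance.
Runoff: Option 4 is ranked above Option 3 on 12 ballots, Option 3 above Option 4 on 20.

Option 3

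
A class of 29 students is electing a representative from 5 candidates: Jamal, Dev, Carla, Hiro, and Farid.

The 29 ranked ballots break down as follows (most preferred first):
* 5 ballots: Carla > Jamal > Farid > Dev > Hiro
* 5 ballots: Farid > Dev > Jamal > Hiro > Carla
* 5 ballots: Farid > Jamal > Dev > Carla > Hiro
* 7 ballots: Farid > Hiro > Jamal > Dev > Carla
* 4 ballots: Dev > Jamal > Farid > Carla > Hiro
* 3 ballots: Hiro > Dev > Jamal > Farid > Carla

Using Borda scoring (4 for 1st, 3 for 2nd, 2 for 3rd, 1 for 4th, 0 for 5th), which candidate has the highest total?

Farid

Jamal: 5×3 + 5×2 + 5×3 + 7×2 + 4×3 + 3×2 = 72
Dev: 5×1 + 5×3 + 5×2 + 7×1 + 4×4 + 3×3 = 62
Carla: 5×4 + 5×0 + 5×1 + 7×0 + 4×1 + 3×0 = 29
Hiro: 5×0 + 5×1 + 5×0 + 7×3 + 4×0 + 3×4 = 38
Farid: 5×2 + 5×4 + 5×4 + 7×4 + 4×2 + 3×1 = 89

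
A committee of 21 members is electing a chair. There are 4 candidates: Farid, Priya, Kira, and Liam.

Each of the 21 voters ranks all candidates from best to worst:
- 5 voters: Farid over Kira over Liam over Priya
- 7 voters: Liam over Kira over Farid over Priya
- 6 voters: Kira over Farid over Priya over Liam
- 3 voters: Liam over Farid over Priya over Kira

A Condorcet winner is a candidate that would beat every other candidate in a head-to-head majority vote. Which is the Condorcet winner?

Kira vs Farid: 13–8
Kira vs Priya: 18–3
Kira vs Liam: 11–10
Kira beats every other candidate.

Kira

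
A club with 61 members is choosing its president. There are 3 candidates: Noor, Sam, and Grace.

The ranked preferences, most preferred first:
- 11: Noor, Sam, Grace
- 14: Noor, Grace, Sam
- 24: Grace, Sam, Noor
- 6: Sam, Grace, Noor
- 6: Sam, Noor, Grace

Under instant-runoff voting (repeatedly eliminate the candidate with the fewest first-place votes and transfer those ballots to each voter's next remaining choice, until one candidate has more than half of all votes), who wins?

Noor

Round 1: Noor 25, Sam 12, Grace 24. Sam eliminated.
Round 2: Noor 31, Grace 30. Noor has a majority (≥31).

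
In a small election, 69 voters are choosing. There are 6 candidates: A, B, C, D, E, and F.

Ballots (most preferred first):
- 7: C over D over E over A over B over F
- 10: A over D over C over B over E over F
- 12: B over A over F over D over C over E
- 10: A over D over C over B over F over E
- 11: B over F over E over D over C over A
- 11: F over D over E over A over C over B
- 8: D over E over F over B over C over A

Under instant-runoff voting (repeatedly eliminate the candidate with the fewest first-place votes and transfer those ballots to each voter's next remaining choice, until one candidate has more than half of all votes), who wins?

D

Round 1: A 20, B 23, C 7, D 8, E 0, F 11. E eliminated.
Round 2: A 20, B 23, C 7, D 8, F 11. C eliminated.
Round 3: A 20, B 23, D 15, F 11. F eliminated.
Round 4: A 20, B 23, D 26. A eliminated.
Round 5: B 23, D 46. D has a majority (≥35).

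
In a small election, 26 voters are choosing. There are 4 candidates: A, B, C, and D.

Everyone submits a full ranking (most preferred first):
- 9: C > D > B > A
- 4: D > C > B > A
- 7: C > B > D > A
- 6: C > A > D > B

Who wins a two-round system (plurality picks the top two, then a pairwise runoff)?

C

Round 1 first-place votes: A 0, B 0, C 22, D 4. C and D advance.
Runoff: C is ranked above D on 22 ballots, D above C on 4.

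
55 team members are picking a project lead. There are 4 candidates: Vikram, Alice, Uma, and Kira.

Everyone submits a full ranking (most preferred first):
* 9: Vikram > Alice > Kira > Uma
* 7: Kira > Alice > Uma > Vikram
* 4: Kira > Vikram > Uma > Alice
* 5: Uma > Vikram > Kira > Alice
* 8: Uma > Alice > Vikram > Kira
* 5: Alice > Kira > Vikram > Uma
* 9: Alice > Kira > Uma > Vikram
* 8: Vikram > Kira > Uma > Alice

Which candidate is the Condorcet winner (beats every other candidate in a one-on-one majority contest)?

Alice vs Vikram: 29–26
Alice vs Uma: 30–25
Alice vs Kira: 31–24
Alice beats every other candidate.

Alice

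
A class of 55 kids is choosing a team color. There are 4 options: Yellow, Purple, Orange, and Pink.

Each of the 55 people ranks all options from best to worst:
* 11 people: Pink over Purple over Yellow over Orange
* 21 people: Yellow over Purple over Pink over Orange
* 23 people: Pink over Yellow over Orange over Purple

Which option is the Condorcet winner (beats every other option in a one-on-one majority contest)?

Pink vs Yellow: 34–21
Pink vs Purple: 34–21
Pink vs Orange: 55–0
Pink beats every other option.

Pink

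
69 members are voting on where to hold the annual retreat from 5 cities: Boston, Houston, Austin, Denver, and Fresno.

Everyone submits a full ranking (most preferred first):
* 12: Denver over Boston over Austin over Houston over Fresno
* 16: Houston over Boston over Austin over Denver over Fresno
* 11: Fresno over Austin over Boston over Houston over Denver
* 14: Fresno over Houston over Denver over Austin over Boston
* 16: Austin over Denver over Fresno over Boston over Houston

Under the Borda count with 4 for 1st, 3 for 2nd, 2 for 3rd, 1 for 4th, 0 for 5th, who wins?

Austin

Boston: 12×3 + 16×3 + 11×2 + 14×0 + 16×1 = 122
Houston: 12×1 + 16×4 + 11×1 + 14×3 + 16×0 = 129
Austin: 12×2 + 16×2 + 11×3 + 14×1 + 16×4 = 167
Denver: 12×4 + 16×1 + 11×0 + 14×2 + 16×3 = 140
Fresno: 12×0 + 16×0 + 11×4 + 14×4 + 16×2 = 132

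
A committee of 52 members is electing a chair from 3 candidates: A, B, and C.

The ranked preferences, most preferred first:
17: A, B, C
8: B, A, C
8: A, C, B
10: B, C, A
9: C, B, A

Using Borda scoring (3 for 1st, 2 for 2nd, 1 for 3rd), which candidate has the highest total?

A: 17×3 + 8×2 + 8×3 + 10×1 + 9×1 = 110
B: 17×2 + 8×3 + 8×1 + 10×3 + 9×2 = 114
C: 17×1 + 8×1 + 8×2 + 10×2 + 9×3 = 88

B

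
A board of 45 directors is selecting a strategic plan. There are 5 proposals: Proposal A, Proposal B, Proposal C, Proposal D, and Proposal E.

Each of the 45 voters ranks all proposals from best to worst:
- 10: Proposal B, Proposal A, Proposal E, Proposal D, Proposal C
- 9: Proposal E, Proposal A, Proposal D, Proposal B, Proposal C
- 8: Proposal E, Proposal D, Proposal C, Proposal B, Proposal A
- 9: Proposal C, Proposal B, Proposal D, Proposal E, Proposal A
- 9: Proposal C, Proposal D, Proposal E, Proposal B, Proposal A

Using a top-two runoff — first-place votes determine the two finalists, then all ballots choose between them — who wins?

Proposal E

Round 1 first-place votes: Proposal A 0, Proposal B 10, Proposal C 18, Proposal D 0, Proposal E 17. Proposal C and Proposal E advance.
Runoff: Proposal C is ranked above Proposal E on 18 ballots, Proposal E above Proposal C on 27.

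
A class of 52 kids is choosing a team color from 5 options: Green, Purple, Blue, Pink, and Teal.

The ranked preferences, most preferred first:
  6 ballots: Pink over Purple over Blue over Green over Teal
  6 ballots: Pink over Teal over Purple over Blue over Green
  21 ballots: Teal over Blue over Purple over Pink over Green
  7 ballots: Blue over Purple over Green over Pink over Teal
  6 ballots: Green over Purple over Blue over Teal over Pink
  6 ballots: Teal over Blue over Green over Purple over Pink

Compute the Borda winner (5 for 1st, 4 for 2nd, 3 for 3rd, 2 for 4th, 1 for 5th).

Blue

Green: 6×2 + 6×1 + 21×1 + 7×3 + 6×5 + 6×3 = 108
Purple: 6×4 + 6×3 + 21×3 + 7×4 + 6×4 + 6×2 = 169
Blue: 6×3 + 6×2 + 21×4 + 7×5 + 6×3 + 6×4 = 191
Pink: 6×5 + 6×5 + 21×2 + 7×2 + 6×1 + 6×1 = 128
Teal: 6×1 + 6×4 + 21×5 + 7×1 + 6×2 + 6×5 = 184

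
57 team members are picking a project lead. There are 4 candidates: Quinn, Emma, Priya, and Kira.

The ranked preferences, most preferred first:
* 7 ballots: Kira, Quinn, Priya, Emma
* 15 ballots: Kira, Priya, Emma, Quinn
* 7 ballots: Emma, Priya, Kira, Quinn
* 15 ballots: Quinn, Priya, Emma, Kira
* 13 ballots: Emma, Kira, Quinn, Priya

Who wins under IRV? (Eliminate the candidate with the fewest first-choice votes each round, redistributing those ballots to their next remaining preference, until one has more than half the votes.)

Round 1: Quinn 15, Emma 20, Priya 0, Kira 22. Priya eliminated.
Round 2: Quinn 15, Emma 20, Kira 22. Quinn eliminated.
Round 3: Emma 35, Kira 22. Emma has a majority (≥29).

Emma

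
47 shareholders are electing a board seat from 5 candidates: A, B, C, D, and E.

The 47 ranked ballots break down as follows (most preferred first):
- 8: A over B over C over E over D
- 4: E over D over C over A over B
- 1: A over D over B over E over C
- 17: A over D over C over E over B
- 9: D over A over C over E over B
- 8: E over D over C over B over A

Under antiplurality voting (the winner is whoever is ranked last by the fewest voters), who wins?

E

Last-place votes: A 8, B 30, C 1, D 8, E 0.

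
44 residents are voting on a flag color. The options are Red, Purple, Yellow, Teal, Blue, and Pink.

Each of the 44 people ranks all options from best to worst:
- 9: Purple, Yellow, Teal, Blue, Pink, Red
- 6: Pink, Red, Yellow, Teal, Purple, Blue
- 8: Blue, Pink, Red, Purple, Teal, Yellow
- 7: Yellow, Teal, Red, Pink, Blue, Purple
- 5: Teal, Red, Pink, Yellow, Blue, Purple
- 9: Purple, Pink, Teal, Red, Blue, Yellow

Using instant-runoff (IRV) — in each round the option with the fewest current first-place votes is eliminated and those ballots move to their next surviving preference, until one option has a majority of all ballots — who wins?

Round 1: Red 0, Purple 18, Yellow 7, Teal 5, Blue 8, Pink 6. Red eliminated.
Round 2: Purple 18, Yellow 7, Teal 5, Blue 8, Pink 6. Teal eliminated.
Round 3: Purple 18, Yellow 7, Blue 8, Pink 11. Yellow eliminated.
Round 4: Purple 18, Blue 8, Pink 18. Blue eliminated.
Round 5: Purple 18, Pink 26. Pink has a majority (≥23).

Pink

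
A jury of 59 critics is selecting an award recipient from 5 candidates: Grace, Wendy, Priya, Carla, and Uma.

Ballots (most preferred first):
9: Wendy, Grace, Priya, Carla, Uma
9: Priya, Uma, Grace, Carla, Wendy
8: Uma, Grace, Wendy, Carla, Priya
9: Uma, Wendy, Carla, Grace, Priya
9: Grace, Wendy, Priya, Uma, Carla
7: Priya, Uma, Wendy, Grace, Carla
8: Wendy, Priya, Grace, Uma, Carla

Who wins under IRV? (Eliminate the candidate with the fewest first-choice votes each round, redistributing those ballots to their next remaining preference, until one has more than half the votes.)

Uma

Round 1: Grace 9, Wendy 17, Priya 16, Carla 0, Uma 17. Carla eliminated.
Round 2: Grace 9, Wendy 17, Priya 16, Uma 17. Grace eliminated.
Round 3: Wendy 26, Priya 16, Uma 17. Priya eliminated.
Round 4: Wendy 26, Uma 33. Uma has a majority (≥30).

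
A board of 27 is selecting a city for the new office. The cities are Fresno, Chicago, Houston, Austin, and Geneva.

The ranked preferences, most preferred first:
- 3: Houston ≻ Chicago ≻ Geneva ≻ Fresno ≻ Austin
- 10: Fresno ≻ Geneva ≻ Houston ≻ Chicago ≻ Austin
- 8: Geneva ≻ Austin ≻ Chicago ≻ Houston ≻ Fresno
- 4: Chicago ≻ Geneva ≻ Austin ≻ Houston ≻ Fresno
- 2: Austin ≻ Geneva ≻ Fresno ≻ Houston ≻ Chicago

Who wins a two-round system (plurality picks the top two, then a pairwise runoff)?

Round 1 first-place votes: Fresno 10, Chicago 4, Houston 3, Austin 2, Geneva 8. Fresno and Geneva advance.
Runoff: Fresno is ranked above Geneva on 10 ballots, Geneva above Fresno on 17.

Geneva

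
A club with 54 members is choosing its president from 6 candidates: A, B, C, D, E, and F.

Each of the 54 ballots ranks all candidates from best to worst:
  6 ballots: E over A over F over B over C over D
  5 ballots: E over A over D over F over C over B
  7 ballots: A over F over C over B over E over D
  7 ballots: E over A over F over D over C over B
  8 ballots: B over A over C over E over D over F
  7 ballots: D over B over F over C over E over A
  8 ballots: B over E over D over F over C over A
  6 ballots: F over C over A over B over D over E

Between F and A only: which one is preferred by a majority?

F is ranked above A on 21 ballots; A above F on 33.

A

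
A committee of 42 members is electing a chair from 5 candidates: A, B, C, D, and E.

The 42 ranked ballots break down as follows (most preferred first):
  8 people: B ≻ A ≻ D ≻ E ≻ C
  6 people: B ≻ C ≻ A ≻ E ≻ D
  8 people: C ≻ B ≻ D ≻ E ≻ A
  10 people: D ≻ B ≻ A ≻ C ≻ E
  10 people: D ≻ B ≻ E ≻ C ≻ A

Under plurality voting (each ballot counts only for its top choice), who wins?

First-place votes: A 0, B 14, C 8, D 20, E 0.

D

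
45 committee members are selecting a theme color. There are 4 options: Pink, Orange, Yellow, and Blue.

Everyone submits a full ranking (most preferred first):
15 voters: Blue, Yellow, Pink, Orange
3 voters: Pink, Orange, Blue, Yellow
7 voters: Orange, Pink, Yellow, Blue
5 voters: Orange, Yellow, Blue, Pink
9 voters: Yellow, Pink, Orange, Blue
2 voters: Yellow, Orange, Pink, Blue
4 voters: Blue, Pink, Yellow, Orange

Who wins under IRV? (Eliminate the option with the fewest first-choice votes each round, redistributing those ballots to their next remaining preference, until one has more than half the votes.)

Orange

Round 1: Pink 3, Orange 12, Yellow 11, Blue 19. Pink eliminated.
Round 2: Orange 15, Yellow 11, Blue 19. Yellow eliminated.
Round 3: Orange 26, Blue 19. Orange has a majority (≥23).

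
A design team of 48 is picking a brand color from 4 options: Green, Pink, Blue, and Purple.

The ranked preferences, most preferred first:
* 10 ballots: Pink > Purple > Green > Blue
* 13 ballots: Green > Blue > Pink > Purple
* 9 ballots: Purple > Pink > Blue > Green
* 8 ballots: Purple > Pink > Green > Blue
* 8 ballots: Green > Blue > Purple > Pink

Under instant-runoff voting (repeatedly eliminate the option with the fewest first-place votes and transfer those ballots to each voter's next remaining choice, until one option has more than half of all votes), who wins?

Round 1: Green 21, Pink 10, Blue 0, Purple 17. Blue eliminated.
Round 2: Green 21, Pink 10, Purple 17. Pink eliminated.
Round 3: Green 21, Purple 27. Purple has a majority (≥25).

Purple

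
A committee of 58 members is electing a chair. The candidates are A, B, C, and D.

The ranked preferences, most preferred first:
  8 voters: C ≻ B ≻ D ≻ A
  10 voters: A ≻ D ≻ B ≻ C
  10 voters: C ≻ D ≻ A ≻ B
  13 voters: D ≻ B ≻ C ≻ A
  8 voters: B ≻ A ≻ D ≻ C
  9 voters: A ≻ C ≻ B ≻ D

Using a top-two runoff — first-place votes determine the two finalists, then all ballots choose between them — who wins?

C

Round 1 first-place votes: A 19, B 8, C 18, D 13. A and C advance.
Runoff: A is ranked above C on 27 ballots, C above A on 31.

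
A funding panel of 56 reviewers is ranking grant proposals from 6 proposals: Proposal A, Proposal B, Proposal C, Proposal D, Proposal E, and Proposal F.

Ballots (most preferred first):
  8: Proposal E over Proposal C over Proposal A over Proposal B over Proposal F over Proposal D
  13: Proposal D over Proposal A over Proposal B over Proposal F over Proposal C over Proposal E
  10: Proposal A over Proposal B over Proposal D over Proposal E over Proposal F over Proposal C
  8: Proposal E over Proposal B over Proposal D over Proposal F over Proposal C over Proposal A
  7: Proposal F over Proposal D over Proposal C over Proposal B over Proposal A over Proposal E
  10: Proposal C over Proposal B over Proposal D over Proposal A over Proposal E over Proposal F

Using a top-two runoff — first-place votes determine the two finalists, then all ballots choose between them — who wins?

Proposal D

Round 1 first-place votes: Proposal A 10, Proposal B 0, Proposal C 10, Proposal D 13, Proposal E 16, Proposal F 7. Proposal E and Proposal D advance.
Runoff: Proposal E is ranked above Proposal D on 16 ballots, Proposal D above Proposal E on 40.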